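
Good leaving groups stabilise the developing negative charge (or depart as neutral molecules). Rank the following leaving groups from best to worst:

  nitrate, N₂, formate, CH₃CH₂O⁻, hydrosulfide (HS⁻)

N₂ > nitrate > formate > hydrosulfide (HS⁻) > CH₃CH₂O⁻

N₂: no meaningful conjugate acid; N₂ departs as an exceptionally stable neutral molecule
nitrate: pKₐ(HNO₃) ≈ -1.3
formate: pKₐ(HCOOH) ≈ 3.8 — resonance-stabilised carboxylate
hydrosulfide (HS⁻): pKₐ(H₂S) ≈ 7 — larger and more polarisable than the oxygen analogue
CH₃CH₂O⁻: pKₐ(CH₃CH₂OH) ≈ 16 — strong base; alkoxides do not leave unassisted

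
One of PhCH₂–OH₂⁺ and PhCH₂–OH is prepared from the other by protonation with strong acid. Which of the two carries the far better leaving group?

PhCH₂–OH₂⁺

From PhCH₂–OH the departing group would be OH⁻ (pKₐ(H₂O) ≈ 15.7). Strong base; essentially never leaves without prior activation.
From PhCH₂–OH₂⁺ the leaving group is H₂O (pKₐ(H₃O⁺) ≈ -1.7). Neutral; leaves from a protonated alcohol (R–OH₂⁺).
Protonation with strong acid works by converting the leaving group from hydroxide to neutral water, making PhCH₂–OH₂⁺ enormously more reactive.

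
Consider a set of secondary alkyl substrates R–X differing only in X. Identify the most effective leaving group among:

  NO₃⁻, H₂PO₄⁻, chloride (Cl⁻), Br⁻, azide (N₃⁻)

Br⁻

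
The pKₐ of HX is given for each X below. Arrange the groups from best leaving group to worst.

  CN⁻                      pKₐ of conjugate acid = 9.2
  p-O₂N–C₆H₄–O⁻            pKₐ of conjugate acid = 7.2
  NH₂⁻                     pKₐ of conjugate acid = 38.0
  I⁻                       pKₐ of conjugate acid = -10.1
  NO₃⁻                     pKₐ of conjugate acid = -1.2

Lower conjugate-acid pKₐ ⇒ weaker base ⇒ better leaving group.
Sorting by the given values: I⁻ (-10.1), NO₃⁻ (-1.2), p-O₂N–C₆H₄–O⁻ (7.2), CN⁻ (9.2), NH₂⁻ (38.0).

I⁻ > NO₃⁻ > p-O₂N–C₆H₄–O⁻ > CN⁻ > NH₂⁻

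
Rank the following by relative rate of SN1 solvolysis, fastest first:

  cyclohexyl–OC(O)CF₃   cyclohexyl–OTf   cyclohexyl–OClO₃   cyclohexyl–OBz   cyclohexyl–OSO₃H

Identical carbon frameworks mean the comparison reduces to leaving-group quality.
Leaving-group ability tracks the stability of the departed species; conjugate-acid pKₐ is the usual yardstick (lower pKₐ → better LG).
cyclohexyl–OTf loses OTf⁻: pKₐ(CF₃SO₃H (triflic acid)) ≈ -14
cyclohexyl–OClO₃ loses ClO₄⁻: pKₐ(HClO₄) ≈ -10
cyclohexyl–OSO₃H loses HSO₄⁻: pKₐ(H₂SO₄) ≈ -3
cyclohexyl–OC(O)CF₃ loses CF₃COO⁻: pKₐ(CF₃COOH) ≈ 0.2
cyclohexyl–OBz loses PhCOO⁻: pKₐ(C₆H₅COOH) ≈ 4.2

cyclohexyl–OTf > cyclohexyl–OClO₃ > cyclohexyl–OSO₃H > cyclohexyl–OC(O)CF₃ > cyclohexyl–OBz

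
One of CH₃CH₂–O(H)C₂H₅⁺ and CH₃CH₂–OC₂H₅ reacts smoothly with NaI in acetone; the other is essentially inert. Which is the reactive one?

From CH₃CH₂–OC₂H₅ the departing group would be CH₃CH₂O⁻ (pKₐ(CH₃CH₂OH) ≈ 16). Strong base; alkoxides do not leave unassisted.
From CH₃CH₂–O(H)C₂H₅⁺ the leaving group is R'OH (pKₐ(R'OH₂⁺) ≈ -2.4). Neutral; leaves from a protonated ether (an oxonium ion, R–O(H)R'⁺).
(In practice CH₃CH₂–O(H)C₂H₅⁺ is made from CH₃CH₂–OC₂H₅ by protonation with concentrated HBr, allowing neutral ethanol, rather than ethoxide, to depart.)

CH₃CH₂–O(H)C₂H₅⁺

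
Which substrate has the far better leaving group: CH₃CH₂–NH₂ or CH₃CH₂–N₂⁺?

CH₃CH₂–N₂⁺

From CH₃CH₂–NH₂ the departing group would be NH₂⁻ (pKₐ(NH₃) ≈ 38). Extremely strong base; never a leaving group.
From CH₃CH₂–N₂⁺ the leaving group is N₂ (no meaningful conjugate acid; N₂ departs as an exceptionally stable neutral molecule).
(In practice CH₃CH₂–N₂⁺ is made from CH₃CH₂–NH₂ by diazotisation (NaNO₂ / HCl, 0 °C), generating a diazonium salt that expels N₂.)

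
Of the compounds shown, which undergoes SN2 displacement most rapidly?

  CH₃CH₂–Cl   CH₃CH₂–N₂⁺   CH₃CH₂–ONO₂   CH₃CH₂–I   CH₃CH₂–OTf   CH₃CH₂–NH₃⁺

CH₃CH₂–N₂⁺

With the same alkyl group throughout, only the leaving group differentiates the rates.
The more stable X⁻ (or X) is on its own — i.e. the weaker a base it is — the better a leaving group it makes.
CH₃CH₂–N₂⁺ loses N₂: no meaningful conjugate acid; N₂ departs as an exceptionally stable neutral molecule
CH₃CH₂–OTf loses OTf⁻: pKₐ(CF₃SO₃H (triflic acid)) ≈ -14
CH₃CH₂–I loses I⁻: pKₐ(HI) ≈ -10
CH₃CH₂–Cl loses Cl⁻: pKₐ(HCl) ≈ -7
CH₃CH₂–ONO₂ loses NO₃⁻: pKₐ(HNO₃) ≈ -1.3
CH₃CH₂–NH₃⁺ loses NH₃: pKₐ(NH₄⁺) ≈ 9.2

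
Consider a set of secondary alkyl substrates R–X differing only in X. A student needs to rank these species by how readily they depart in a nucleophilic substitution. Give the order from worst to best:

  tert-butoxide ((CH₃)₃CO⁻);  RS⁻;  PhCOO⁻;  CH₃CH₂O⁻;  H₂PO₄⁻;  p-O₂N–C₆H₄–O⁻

tert-butoxide ((CH₃)₃CO⁻) < CH₃CH₂O⁻ < RS⁻ < p-O₂N–C₆H₄–O⁻ < PhCOO⁻ < H₂PO₄⁻

The more stable X⁻ (or X) is on its own — i.e. the weaker a base it is — the better a leaving group it makes.
H₂PO₄⁻: pKₐ(H₃PO₄) ≈ 2.1 — moderate base; biological leaving group after further activation
PhCOO⁻: pKₐ(C₆H₅COOH) ≈ 4.2
p-O₂N–C₆H₄–O⁻: pKₐ(p-nitrophenol) ≈ 7.2 — nitro group delocalises the charge; the classic chromogenic LG
RS⁻: pKₐ(RSH (a thiol)) ≈ 10.5
CH₃CH₂O⁻: pKₐ(CH₃CH₂OH) ≈ 16
tert-butoxide ((CH₃)₃CO⁻): pKₐ(t-BuOH) ≈ 18 — bulky, strongly basic alkoxide
The question asks for worst first, so the sequence is read in increasing leaving-group ability.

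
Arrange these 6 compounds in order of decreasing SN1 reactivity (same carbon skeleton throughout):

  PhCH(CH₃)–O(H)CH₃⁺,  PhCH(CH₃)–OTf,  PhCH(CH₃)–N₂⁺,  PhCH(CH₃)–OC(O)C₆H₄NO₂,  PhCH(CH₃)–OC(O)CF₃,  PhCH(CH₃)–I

PhCH(CH₃)–N₂⁺ > PhCH(CH₃)–OTf > PhCH(CH₃)–I > PhCH(CH₃)–O(H)CH₃⁺ > PhCH(CH₃)–OC(O)CF₃ > PhCH(CH₃)–OC(O)C₆H₄NO₂

The skeletons are identical, so relative rate is governed entirely by leaving-group ability.
Leaving-group ability tracks the stability of the departed species; conjugate-acid pKₐ is the usual yardstick (lower pKₐ → better LG).
PhCH(CH₃)–N₂⁺ loses N₂: no meaningful conjugate acid; N₂ departs as an exceptionally stable neutral molecule
PhCH(CH₃)–OTf loses OTf⁻: pKₐ(CF₃SO₃H (triflic acid)) ≈ -14
PhCH(CH₃)–I loses I⁻: pKₐ(HI) ≈ -10
PhCH(CH₃)–O(H)CH₃⁺ loses R'OH: pKₐ(R'OH₂⁺) ≈ -2.4
PhCH(CH₃)–OC(O)CF₃ loses CF₃COO⁻: pKₐ(CF₃COOH) ≈ 0.2
PhCH(CH₃)–OC(O)C₆H₄NO₂ loses p-O₂N–C₆H₄–COO⁻: pKₐ(p-nitrobenzoic acid) ≈ 3.4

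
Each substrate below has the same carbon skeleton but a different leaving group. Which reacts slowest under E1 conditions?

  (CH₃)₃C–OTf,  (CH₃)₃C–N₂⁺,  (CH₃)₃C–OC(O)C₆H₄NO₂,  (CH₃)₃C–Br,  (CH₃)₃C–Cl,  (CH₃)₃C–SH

(CH₃)₃C–SH

Identical carbon frameworks mean the comparison reduces to leaving-group quality.
Rank by basicity of the departing species: weakest base leaves most easily.
(CH₃)₃C–N₂⁺ loses N₂: no meaningful conjugate acid; N₂ departs as an exceptionally stable neutral molecule
(CH₃)₃C–OTf loses OTf⁻: pKₐ(CF₃SO₃H (triflic acid)) ≈ -14
(CH₃)₃C–Br loses Br⁻: pKₐ(HBr) ≈ -9
(CH₃)₃C–Cl loses Cl⁻: pKₐ(HCl) ≈ -7
(CH₃)₃C–OC(O)C₆H₄NO₂ loses p-O₂N–C₆H₄–COO⁻: pKₐ(p-nitrobenzoic acid) ≈ 3.4
(CH₃)₃C–SH loses HS⁻: pKₐ(H₂S) ≈ 7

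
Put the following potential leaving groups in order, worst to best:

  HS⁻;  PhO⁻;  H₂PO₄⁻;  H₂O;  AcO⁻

The more stable X⁻ (or X) is on its own — i.e. the weaker a base it is — the better a leaving group it makes.
H₂O: pKₐ(H₃O⁺) ≈ -1.7 — neutral; leaves from a protonated alcohol (R–OH₂⁺)
H₂PO₄⁻: pKₐ(H₃PO₄) ≈ 2.1 — moderate base; biological leaving group after further activation
AcO⁻: pKₐ(CH₃COOH) ≈ 4.8 — resonance-stabilised but still a weak base
HS⁻: pKₐ(H₂S) ≈ 7
PhO⁻: pKₐ(C₆H₅OH (phenol)) ≈ 10 — resonance into the ring helps, but still a poor LG
The question asks for worst first, so the sequence is read in increasing leaving-group ability.

PhO⁻ < HS⁻ < AcO⁻ < H₂PO₄⁻ < H₂O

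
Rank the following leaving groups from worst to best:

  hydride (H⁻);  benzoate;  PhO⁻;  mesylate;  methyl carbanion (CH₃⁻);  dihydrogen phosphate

methyl carbanion (CH₃⁻) < hydride (H⁻) < PhO⁻ < benzoate < dihydrogen phosphate < mesylate

The more stable X⁻ (or X) is on its own — i.e. the weaker a base it is — the better a leaving group it makes.
mesylate: pKₐ(CH₃SO₃H (MsOH)) ≈ -1.9
dihydrogen phosphate: pKₐ(H₃PO₄) ≈ 2.1
benzoate: pKₐ(C₆H₅COOH) ≈ 4.2
PhO⁻: pKₐ(C₆H₅OH (phenol)) ≈ 10
hydride (H⁻): pKₐ(H₂) ≈ 36
methyl carbanion (CH₃⁻): pKₐ(CH₄) ≈ 48
Reversing gives the worst-to-best order requested.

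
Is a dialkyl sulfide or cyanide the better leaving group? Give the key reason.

a dialkyl sulfide is the better leaving group.
pKₐ(R'₂SH⁺) ≈ -7 versus pKₐ(HCN) ≈ 9.2: a dialkyl sulfide is the much weaker base.
Neutral; leaves from a sulfonium salt (R–SR'₂⁺).

a dialkyl sulfide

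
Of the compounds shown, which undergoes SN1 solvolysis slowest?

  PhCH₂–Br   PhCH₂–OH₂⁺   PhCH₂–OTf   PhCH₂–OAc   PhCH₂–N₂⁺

PhCH₂–OAc

Same R in every case — rank the leaving groups.
The more stable X⁻ (or X) is on its own — i.e. the weaker a base it is — the better a leaving group it makes.
PhCH₂–N₂⁺ loses N₂: no meaningful conjugate acid; N₂ departs as an exceptionally stable neutral molecule
PhCH₂–OTf loses OTf⁻: pKₐ(CF₃SO₃H (triflic acid)) ≈ -14
PhCH₂–Br loses Br⁻: pKₐ(HBr) ≈ -9
PhCH₂–OH₂⁺ loses H₂O: pKₐ(H₃O⁺) ≈ -1.7
PhCH₂–OAc loses AcO⁻: pKₐ(CH₃COOH) ≈ 4.8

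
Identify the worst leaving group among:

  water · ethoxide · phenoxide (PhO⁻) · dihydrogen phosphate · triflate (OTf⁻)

The more stable X⁻ (or X) is on its own — i.e. the weaker a base it is — the better a leaving group it makes.
triflate (OTf⁻): pKₐ(CF₃SO₃H (triflic acid)) ≈ -14
water: pKₐ(H₃O⁺) ≈ -1.7
dihydrogen phosphate: pKₐ(H₃PO₄) ≈ 2.1
phenoxide (PhO⁻): pKₐ(C₆H₅OH (phenol)) ≈ 10
ethoxide: pKₐ(CH₃CH₂OH) ≈ 16

ethoxide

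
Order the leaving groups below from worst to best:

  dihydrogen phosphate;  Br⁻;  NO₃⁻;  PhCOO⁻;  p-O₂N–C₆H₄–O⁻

p-O₂N–C₆H₄–O⁻ < PhCOO⁻ < dihydrogen phosphate < NO₃⁻ < Br⁻

Rank by basicity of the departing species: weakest base leaves most easily.
Br⁻: pKₐ(HBr) ≈ -9
NO₃⁻: pKₐ(HNO₃) ≈ -1.3 — resonance-delocalised over three oxygens
dihydrogen phosphate: pKₐ(H₃PO₄) ≈ 2.1 — moderate base; biological leaving group after further activation
PhCOO⁻: pKₐ(C₆H₅COOH) ≈ 4.2 — aryl carboxylate
p-O₂N–C₆H₄–O⁻: pKₐ(p-nitrophenol) ≈ 7.2
Listed from poorest to best leaving group as asked.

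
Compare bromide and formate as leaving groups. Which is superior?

bromide

bromide is the better leaving group.
pKₐ(HBr) ≈ -9 versus pKₐ(HCOOH) ≈ 3.8: bromide is the much weaker base.
Weak base; good leaving group.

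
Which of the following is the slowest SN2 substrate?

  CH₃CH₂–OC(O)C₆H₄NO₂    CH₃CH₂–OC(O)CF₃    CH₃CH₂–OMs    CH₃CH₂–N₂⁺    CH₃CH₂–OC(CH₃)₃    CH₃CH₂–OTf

CH₃CH₂–OC(CH₃)₃

The skeletons are identical, so relative rate is governed entirely by leaving-group ability.
A good leaving group is a weak base: the lower the pKₐ of its conjugate acid, the more readily it departs.
CH₃CH₂–N₂⁺ loses N₂: no meaningful conjugate acid; N₂ departs as an exceptionally stable neutral molecule
CH₃CH₂–OTf loses OTf⁻: pKₐ(CF₃SO₃H (triflic acid)) ≈ -14
CH₃CH₂–OMs loses OMs⁻: pKₐ(CH₃SO₃H (MsOH)) ≈ -1.9
CH₃CH₂–OC(O)CF₃ loses CF₃COO⁻: pKₐ(CF₃COOH) ≈ 0.2
CH₃CH₂–OC(O)C₆H₄NO₂ loses p-O₂N–C₆H₄–COO⁻: pKₐ(p-nitrobenzoic acid) ≈ 3.4
CH₃CH₂–OC(CH₃)₃ loses (CH₃)₃CO⁻: pKₐ(t-BuOH) ≈ 18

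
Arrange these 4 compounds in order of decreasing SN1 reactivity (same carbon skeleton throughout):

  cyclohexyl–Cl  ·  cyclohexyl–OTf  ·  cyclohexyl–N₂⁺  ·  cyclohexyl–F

cyclohexyl–N₂⁺ > cyclohexyl–OTf > cyclohexyl–Cl > cyclohexyl–F

Identical carbon frameworks mean the comparison reduces to leaving-group quality.
Rank by basicity of the departing species: weakest base leaves most easily.
cyclohexyl–N₂⁺ loses N₂: no meaningful conjugate acid; N₂ departs as an exceptionally stable neutral molecule
cyclohexyl–OTf loses OTf⁻: pKₐ(CF₃SO₃H (triflic acid)) ≈ -14
cyclohexyl–Cl loses Cl⁻: pKₐ(HCl) ≈ -7
cyclohexyl–F loses F⁻: pKₐ(HF) ≈ 3.2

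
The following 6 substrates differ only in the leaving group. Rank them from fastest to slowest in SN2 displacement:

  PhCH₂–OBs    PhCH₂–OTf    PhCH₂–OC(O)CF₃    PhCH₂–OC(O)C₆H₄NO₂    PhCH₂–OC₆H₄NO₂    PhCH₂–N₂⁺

With the same alkyl group throughout, only the leaving group differentiates the rates.
A good leaving group is a weak base: the lower the pKₐ of its conjugate acid, the more readily it departs.
PhCH₂–N₂⁺ loses N₂: no meaningful conjugate acid; N₂ departs as an exceptionally stable neutral molecule
PhCH₂–OTf loses OTf⁻: pKₐ(CF₃SO₃H (triflic acid)) ≈ -14
PhCH₂–OBs loses OBs⁻: pKₐ(p-BrC₆H₄SO₃H) ≈ -2.8
PhCH₂–OC(O)CF₃ loses CF₃COO⁻: pKₐ(CF₃COOH) ≈ 0.2
PhCH₂–OC(O)C₆H₄NO₂ loses p-O₂N–C₆H₄–COO⁻: pKₐ(p-nitrobenzoic acid) ≈ 3.4
PhCH₂–OC₆H₄NO₂ loses p-O₂N–C₆H₄–O⁻: pKₐ(p-nitrophenol) ≈ 7.2

PhCH₂–N₂⁺ > PhCH₂–OTf > PhCH₂–OBs > PhCH₂–OC(O)CF₃ > PhCH₂–OC(O)C₆H₄NO₂ > PhCH₂–OC₆H₄NO₂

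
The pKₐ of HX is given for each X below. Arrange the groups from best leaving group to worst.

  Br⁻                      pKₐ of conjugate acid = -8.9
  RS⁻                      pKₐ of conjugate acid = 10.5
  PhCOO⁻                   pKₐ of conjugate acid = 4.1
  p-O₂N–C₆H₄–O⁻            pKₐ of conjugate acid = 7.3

Lower conjugate-acid pKₐ ⇒ weaker base ⇒ better leaving group.
Sorting by the given values: Br⁻ (-8.9), PhCOO⁻ (4.1), p-O₂N–C₆H₄–O⁻ (7.3), RS⁻ (10.5).

Br⁻ > PhCOO⁻ > p-O₂N–C₆H₄–O⁻ > RS⁻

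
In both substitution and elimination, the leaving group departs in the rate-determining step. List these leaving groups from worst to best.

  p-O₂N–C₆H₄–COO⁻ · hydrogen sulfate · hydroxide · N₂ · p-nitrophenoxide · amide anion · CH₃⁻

CH₃⁻ < amide anion < hydroxide < p-nitrophenoxide < p-O₂N–C₆H₄–COO⁻ < hydrogen sulfate < N₂

The more stable X⁻ (or X) is on its own — i.e. the weaker a base it is — the better a leaving group it makes.
N₂: no meaningful conjugate acid; N₂ departs as an exceptionally stable neutral molecule
hydrogen sulfate: pKₐ(H₂SO₄) ≈ -3
p-O₂N–C₆H₄–COO⁻: pKₐ(p-nitrobenzoic acid) ≈ 3.4
p-nitrophenoxide: pKₐ(p-nitrophenol) ≈ 7.2
hydroxide: pKₐ(H₂O) ≈ 15.7
amide anion: pKₐ(NH₃) ≈ 38
CH₃⁻: pKₐ(CH₄) ≈ 48
The question asks for worst first, so the sequence is read in increasing leaving-group ability.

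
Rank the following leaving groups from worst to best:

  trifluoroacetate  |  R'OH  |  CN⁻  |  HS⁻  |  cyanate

R'OH: pKₐ(R'OH₂⁺) ≈ -2.4 — neutral; leaves from a protonated ether (an oxonium ion, R–O(H)R'⁺)
trifluoroacetate: pKₐ(CF₃COOH) ≈ 0.2 — strongly electron-withdrawing CF₃ stabilises the carboxylate
cyanate: pKₐ(HOCN) ≈ 3.5 — resonance between N and O
HS⁻: pKₐ(H₂S) ≈ 7
CN⁻: pKₐ(HCN) ≈ 9.2 — sp carbon stabilises the charge somewhat, but still a poor LG
Reversing gives the worst-to-best order requested.

CN⁻ < HS⁻ < cyanate < trifluoroacetate < R'OH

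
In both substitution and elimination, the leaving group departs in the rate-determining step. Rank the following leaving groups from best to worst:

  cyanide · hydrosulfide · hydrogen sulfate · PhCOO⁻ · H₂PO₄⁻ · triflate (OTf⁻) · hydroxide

triflate (OTf⁻) > hydrogen sulfate > H₂PO₄⁻ > PhCOO⁻ > hydrosulfide > cyanide > hydroxide

The more stable X⁻ (or X) is on its own — i.e. the weaker a base it is — the better a leaving group it makes.
triflate (OTf⁻): pKₐ(CF₃SO₃H (triflic acid)) ≈ -14 — charge spread over three oxygens and a CF₃ group; the premier leaving group in synthesis
hydrogen sulfate: pKₐ(H₂SO₄) ≈ -3
H₂PO₄⁻: pKₐ(H₃PO₄) ≈ 2.1 — moderate base; biological leaving group after further activation
PhCOO⁻: pKₐ(C₆H₅COOH) ≈ 4.2 — aryl carboxylate
hydrosulfide: pKₐ(H₂S) ≈ 7
cyanide: pKₐ(HCN) ≈ 9.2
hydroxide: pKₐ(H₂O) ≈ 15.7 — strong base; essentially never leaves without prior activation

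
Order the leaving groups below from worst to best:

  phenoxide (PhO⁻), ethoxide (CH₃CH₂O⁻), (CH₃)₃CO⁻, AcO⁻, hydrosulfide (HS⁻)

Rank by basicity of the departing species: weakest base leaves most easily.
AcO⁻: pKₐ(CH₃COOH) ≈ 4.8
hydrosulfide (HS⁻): pKₐ(H₂S) ≈ 7
phenoxide (PhO⁻): pKₐ(C₆H₅OH (phenol)) ≈ 10 — resonance into the ring helps, but still a poor LG
ethoxide (CH₃CH₂O⁻): pKₐ(CH₃CH₂OH) ≈ 16 — strong base; alkoxides do not leave unassisted
(CH₃)₃CO⁻: pKₐ(t-BuOH) ≈ 18
Listed from poorest to best leaving group as asked.

(CH₃)₃CO⁻ < ethoxide (CH₃CH₂O⁻) < phenoxide (PhO⁻) < hydrosulfide (HS⁻) < AcO⁻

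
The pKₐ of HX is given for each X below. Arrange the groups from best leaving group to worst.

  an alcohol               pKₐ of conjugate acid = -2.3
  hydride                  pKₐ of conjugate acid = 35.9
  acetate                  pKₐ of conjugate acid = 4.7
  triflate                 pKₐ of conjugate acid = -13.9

triflate > an alcohol > acetate > hydride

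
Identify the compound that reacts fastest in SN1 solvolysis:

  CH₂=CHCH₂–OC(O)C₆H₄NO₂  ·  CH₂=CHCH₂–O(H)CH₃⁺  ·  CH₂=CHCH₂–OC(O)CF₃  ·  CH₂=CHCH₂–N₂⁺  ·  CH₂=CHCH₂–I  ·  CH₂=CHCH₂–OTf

CH₂=CHCH₂–N₂⁺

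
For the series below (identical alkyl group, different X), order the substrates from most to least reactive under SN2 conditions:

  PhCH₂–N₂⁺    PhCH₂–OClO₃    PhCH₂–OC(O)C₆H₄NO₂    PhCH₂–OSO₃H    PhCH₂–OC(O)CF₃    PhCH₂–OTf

With the same alkyl group throughout, only the leaving group differentiates the rates.
The more stable X⁻ (or X) is on its own — i.e. the weaker a base it is — the better a leaving group it makes.
PhCH₂–N₂⁺ loses N₂: no meaningful conjugate acid; N₂ departs as an exceptionally stable neutral molecule
PhCH₂–OTf loses OTf⁻: pKₐ(CF₃SO₃H (triflic acid)) ≈ -14
PhCH₂–OClO₃ loses ClO₄⁻: pKₐ(HClO₄) ≈ -10
PhCH₂–OSO₃H loses HSO₄⁻: pKₐ(H₂SO₄) ≈ -3
PhCH₂–OC(O)CF₃ loses CF₃COO⁻: pKₐ(CF₃COOH) ≈ 0.2
PhCH₂–OC(O)C₆H₄NO₂ loses p-O₂N–C₆H₄–COO⁻: pKₐ(p-nitrobenzoic acid) ≈ 3.4

PhCH₂–N₂⁺ > PhCH₂–OTf > PhCH₂–OClO₃ > PhCH₂–OSO₃H > PhCH₂–OC(O)CF₃ > PhCH₂–OC(O)C₆H₄NO₂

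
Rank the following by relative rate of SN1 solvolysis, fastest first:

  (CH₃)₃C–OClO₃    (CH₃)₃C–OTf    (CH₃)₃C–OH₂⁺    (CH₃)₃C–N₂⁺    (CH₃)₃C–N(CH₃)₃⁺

(CH₃)₃C–N₂⁺ > (CH₃)₃C–OTf > (CH₃)₃C–OClO₃ > (CH₃)₃C–OH₂⁺ > (CH₃)₃C–N(CH₃)₃⁺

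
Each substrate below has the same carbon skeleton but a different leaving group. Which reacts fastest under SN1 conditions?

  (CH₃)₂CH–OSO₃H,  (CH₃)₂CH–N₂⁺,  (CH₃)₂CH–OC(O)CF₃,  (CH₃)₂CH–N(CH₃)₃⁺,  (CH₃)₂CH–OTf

With the same alkyl group throughout, only the leaving group differentiates the rates.
A good leaving group is a weak base: the lower the pKₐ of its conjugate acid, the more readily it departs.
(CH₃)₂CH–N₂⁺ loses N₂: no meaningful conjugate acid; N₂ departs as an exceptionally stable neutral molecule
(CH₃)₂CH–OTf loses OTf⁻: pKₐ(CF₃SO₃H (triflic acid)) ≈ -14
(CH₃)₂CH–OSO₃H loses HSO₄⁻: pKₐ(H₂SO₄) ≈ -3
(CH₃)₂CH–OC(O)CF₃ loses CF₃COO⁻: pKₐ(CF₃COOH) ≈ 0.2
(CH₃)₂CH–N(CH₃)₃⁺ loses NR'₃: pKₐ(R'₃NH⁺) ≈ 10.7

(CH₃)₂CH–N₂⁺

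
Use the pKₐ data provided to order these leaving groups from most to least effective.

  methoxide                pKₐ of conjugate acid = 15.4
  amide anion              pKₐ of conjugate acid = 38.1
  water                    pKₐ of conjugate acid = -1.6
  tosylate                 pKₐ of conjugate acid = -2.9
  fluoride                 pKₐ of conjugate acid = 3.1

Lower conjugate-acid pKₐ ⇒ weaker base ⇒ better leaving group.
Sorting by the given values: tosylate (-2.9), water (-1.6), fluoride (3.1), methoxide (15.4), amide anion (38.1).

tosylate > water > fluoride > methoxide > amide anion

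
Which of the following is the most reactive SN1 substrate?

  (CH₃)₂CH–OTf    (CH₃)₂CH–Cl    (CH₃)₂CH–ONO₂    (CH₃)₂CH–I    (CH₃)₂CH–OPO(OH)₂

With the same alkyl group throughout, only the leaving group differentiates the rates.
The more stable X⁻ (or X) is on its own — i.e. the weaker a base it is — the better a leaving group it makes.
(CH₃)₂CH–OTf loses OTf⁻: pKₐ(CF₃SO₃H (triflic acid)) ≈ -14
(CH₃)₂CH–I loses I⁻: pKₐ(HI) ≈ -10
(CH₃)₂CH–Cl loses Cl⁻: pKₐ(HCl) ≈ -7
(CH₃)₂CH–ONO₂ loses NO₃⁻: pKₐ(HNO₃) ≈ -1.3
(CH₃)₂CH–OPO(OH)₂ loses H₂PO₄⁻: pKₐ(H₃PO₄) ≈ 2.1

(CH₃)₂CH–OTf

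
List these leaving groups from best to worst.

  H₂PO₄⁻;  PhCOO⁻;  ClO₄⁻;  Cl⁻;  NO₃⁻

ClO₄⁻ > Cl⁻ > NO₃⁻ > H₂PO₄⁻ > PhCOO⁻

Leaving-group ability tracks the stability of the departed species; conjugate-acid pKₐ is the usual yardstick (lower pKₐ → better LG).
ClO₄⁻: pKₐ(HClO₄) ≈ -10
Cl⁻: pKₐ(HCl) ≈ -7
NO₃⁻: pKₐ(HNO₃) ≈ -1.3
H₂PO₄⁻: pKₐ(H₃PO₄) ≈ 2.1
PhCOO⁻: pKₐ(C₆H₅COOH) ≈ 4.2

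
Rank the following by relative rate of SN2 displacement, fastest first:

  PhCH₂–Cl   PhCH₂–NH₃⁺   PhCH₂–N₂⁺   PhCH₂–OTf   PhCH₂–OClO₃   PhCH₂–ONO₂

PhCH₂–N₂⁺ > PhCH₂–OTf > PhCH₂–OClO₃ > PhCH₂–Cl > PhCH₂–ONO₂ > PhCH₂–NH₃⁺

With the same alkyl group throughout, only the leaving group differentiates the rates.
The more stable X⁻ (or X) is on its own — i.e. the weaker a base it is — the better a leaving group it makes.
PhCH₂–N₂⁺ loses N₂: no meaningful conjugate acid; N₂ departs as an exceptionally stable neutral molecule
PhCH₂–OTf loses OTf⁻: pKₐ(CF₃SO₃H (triflic acid)) ≈ -14
PhCH₂–OClO₃ loses ClO₄⁻: pKₐ(HClO₄) ≈ -10
PhCH₂–Cl loses Cl⁻: pKₐ(HCl) ≈ -7
PhCH₂–ONO₂ loses NO₃⁻: pKₐ(HNO₃) ≈ -1.3
PhCH₂–NH₃⁺ loses NH₃: pKₐ(NH₄⁺) ≈ 9.2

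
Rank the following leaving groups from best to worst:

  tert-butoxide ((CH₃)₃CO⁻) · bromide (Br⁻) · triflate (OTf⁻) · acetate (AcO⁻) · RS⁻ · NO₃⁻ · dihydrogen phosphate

triflate (OTf⁻) > bromide (Br⁻) > NO₃⁻ > dihydrogen phosphate > acetate (AcO⁻) > RS⁻ > tert-butoxide ((CH₃)₃CO⁻)

Leaving-group ability tracks the stability of the departed species; conjugate-acid pKₐ is the usual yardstick (lower pKₐ → better LG).
triflate (OTf⁻): pKₐ(CF₃SO₃H (triflic acid)) ≈ -14 — charge spread over three oxygens and a CF₃ group; the premier leaving group in synthesis
bromide (Br⁻): pKₐ(HBr) ≈ -9
NO₃⁻: pKₐ(HNO₃) ≈ -1.3
dihydrogen phosphate: pKₐ(H₃PO₄) ≈ 2.1 — moderate base; biological leaving group after further activation
acetate (AcO⁻): pKₐ(CH₃COOH) ≈ 4.8
RS⁻: pKₐ(RSH (a thiol)) ≈ 10.5 — moderately basic; rarely leaves without activation
tert-butoxide ((CH₃)₃CO⁻): pKₐ(t-BuOH) ≈ 18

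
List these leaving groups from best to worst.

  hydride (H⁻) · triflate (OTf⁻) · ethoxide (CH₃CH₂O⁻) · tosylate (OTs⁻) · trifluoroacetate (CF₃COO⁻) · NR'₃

Rank by basicity of the departing species: weakest base leaves most easily.
triflate (OTf⁻): pKₐ(CF₃SO₃H (triflic acid)) ≈ -14
tosylate (OTs⁻): pKₐ(p-CH₃C₆H₄SO₃H (TsOH)) ≈ -2.8
trifluoroacetate (CF₃COO⁻): pKₐ(CF₃COOH) ≈ 0.2
NR'₃: pKₐ(R'₃NH⁺) ≈ 10.7
ethoxide (CH₃CH₂O⁻): pKₐ(CH₃CH₂OH) ≈ 16
hydride (H⁻): pKₐ(H₂) ≈ 36

triflate (OTf⁻) > tosylate (OTs⁻) > trifluoroacetate (CF₃COO⁻) > NR'₃ > ethoxide (CH₃CH₂O⁻) > hydride (H⁻)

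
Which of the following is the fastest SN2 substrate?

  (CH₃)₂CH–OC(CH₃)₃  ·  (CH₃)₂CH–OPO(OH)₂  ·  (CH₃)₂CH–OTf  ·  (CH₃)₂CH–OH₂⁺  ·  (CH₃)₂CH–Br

(CH₃)₂CH–OTf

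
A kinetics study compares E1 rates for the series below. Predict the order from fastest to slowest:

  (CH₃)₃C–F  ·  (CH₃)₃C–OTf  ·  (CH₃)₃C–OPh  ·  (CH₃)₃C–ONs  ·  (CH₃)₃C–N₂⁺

(CH₃)₃C–N₂⁺ > (CH₃)₃C–OTf > (CH₃)₃C–ONs > (CH₃)₃C–F > (CH₃)₃C–OPh

With the same alkyl group throughout, only the leaving group differentiates the rates.
The more stable X⁻ (or X) is on its own — i.e. the weaker a base it is — the better a leaving group it makes.
(CH₃)₃C–N₂⁺ loses N₂: no meaningful conjugate acid; N₂ departs as an exceptionally stable neutral molecule
(CH₃)₃C–OTf loses OTf⁻: pKₐ(CF₃SO₃H (triflic acid)) ≈ -14
(CH₃)₃C–ONs loses ONs⁻: pKₐ(p-O₂NC₆H₄SO₃H) ≈ -3.5
(CH₃)₃C–F loses F⁻: pKₐ(HF) ≈ 3.2
(CH₃)₃C–OPh loses PhO⁻: pKₐ(C₆H₅OH (phenol)) ≈ 10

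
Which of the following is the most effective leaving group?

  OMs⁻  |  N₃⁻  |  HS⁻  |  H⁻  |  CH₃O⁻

OMs⁻: pKₐ(CH₃SO₃H (MsOH)) ≈ -1.9
N₃⁻: pKₐ(HN₃) ≈ 4.7
HS⁻: pKₐ(H₂S) ≈ 7
CH₃O⁻: pKₐ(CH₃OH) ≈ 15.5
H⁻: pKₐ(H₂) ≈ 36

OMs⁻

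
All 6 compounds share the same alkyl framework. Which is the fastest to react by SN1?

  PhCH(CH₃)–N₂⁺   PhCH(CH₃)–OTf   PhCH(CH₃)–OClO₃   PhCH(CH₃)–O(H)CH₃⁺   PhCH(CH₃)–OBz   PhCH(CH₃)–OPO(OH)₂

Identical carbon frameworks mean the comparison reduces to leaving-group quality.
Leaving-group ability tracks the stability of the departed species; conjugate-acid pKₐ is the usual yardstick (lower pKₐ → better LG).
PhCH(CH₃)–N₂⁺ loses N₂: no meaningful conjugate acid; N₂ departs as an exceptionally stable neutral molecule
PhCH(CH₃)–OTf loses OTf⁻: pKₐ(CF₃SO₃H (triflic acid)) ≈ -14
PhCH(CH₃)–OClO₃ loses ClO₄⁻: pKₐ(HClO₄) ≈ -10
PhCH(CH₃)–O(H)CH₃⁺ loses R'OH: pKₐ(R'OH₂⁺) ≈ -2.4
PhCH(CH₃)–OPO(OH)₂ loses H₂PO₄⁻: pKₐ(H₃PO₄) ≈ 2.1
PhCH(CH₃)–OBz loses PhCOO⁻: pKₐ(C₆H₅COOH) ≈ 4.2

PhCH(CH₃)–N₂⁺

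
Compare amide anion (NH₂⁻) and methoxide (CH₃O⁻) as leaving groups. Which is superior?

methoxide (CH₃O⁻)

methoxide (CH₃O⁻) is the better leaving group.
pKₐ(CH₃OH) ≈ 15.5 versus pKₐ(NH₃) ≈ 38: methoxide (CH₃O⁻) is the much weaker base.
Strong base; alkoxides do not leave unassisted.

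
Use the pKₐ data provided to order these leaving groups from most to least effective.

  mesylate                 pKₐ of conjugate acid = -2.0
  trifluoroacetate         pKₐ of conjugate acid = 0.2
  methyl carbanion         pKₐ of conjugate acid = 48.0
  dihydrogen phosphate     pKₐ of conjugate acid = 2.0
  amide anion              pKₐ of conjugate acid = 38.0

mesylate > trifluoroacetate > dihydrogen phosphate > amide anion > methyl carbanion

Lower conjugate-acid pKₐ ⇒ weaker base ⇒ better leaving group.
Sorting by the given values: mesylate (-2.0), trifluoroacetate (0.2), dihydrogen phosphate (2.0), amide anion (38.0), methyl carbanion (48.0).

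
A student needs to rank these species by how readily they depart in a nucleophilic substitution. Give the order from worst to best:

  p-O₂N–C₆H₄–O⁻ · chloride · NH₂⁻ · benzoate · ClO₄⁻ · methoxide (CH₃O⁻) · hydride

NH₂⁻ < hydride < methoxide (CH₃O⁻) < p-O₂N–C₆H₄–O⁻ < benzoate < chloride < ClO₄⁻

ClO₄⁻: pKₐ(HClO₄) ≈ -10
chloride: pKₐ(HCl) ≈ -7
benzoate: pKₐ(C₆H₅COOH) ≈ 4.2
p-O₂N–C₆H₄–O⁻: pKₐ(p-nitrophenol) ≈ 7.2
methoxide (CH₃O⁻): pKₐ(CH₃OH) ≈ 15.5
hydride: pKₐ(H₂) ≈ 36
NH₂⁻: pKₐ(NH₃) ≈ 38
Listed from poorest to best leaving group as asked.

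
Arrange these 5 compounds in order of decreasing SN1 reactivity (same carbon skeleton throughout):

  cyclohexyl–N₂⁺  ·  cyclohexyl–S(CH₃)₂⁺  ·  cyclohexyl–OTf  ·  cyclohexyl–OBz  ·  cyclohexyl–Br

The skeletons are identical, so relative rate is governed entirely by leaving-group ability.
Rank by basicity of the departing species: weakest base leaves most easily.
cyclohexyl–N₂⁺ loses N₂: no meaningful conjugate acid; N₂ departs as an exceptionally stable neutral molecule
cyclohexyl–OTf loses OTf⁻: pKₐ(CF₃SO₃H (triflic acid)) ≈ -14
cyclohexyl–Br loses Br⁻: pKₐ(HBr) ≈ -9
cyclohexyl–S(CH₃)₂⁺ loses SR'₂: pKₐ(R'₂SH⁺) ≈ -7
cyclohexyl–OBz loses PhCOO⁻: pKₐ(C₆H₅COOH) ≈ 4.2

cyclohexyl–N₂⁺ > cyclohexyl–OTf > cyclohexyl–Br > cyclohexyl–S(CH₃)₂⁺ > cyclohexyl–OBz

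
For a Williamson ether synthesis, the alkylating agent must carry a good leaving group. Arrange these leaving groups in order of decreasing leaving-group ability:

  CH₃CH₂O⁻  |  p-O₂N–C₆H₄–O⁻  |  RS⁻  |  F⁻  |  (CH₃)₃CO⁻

F⁻ > p-O₂N–C₆H₄–O⁻ > RS⁻ > CH₃CH₂O⁻ > (CH₃)₃CO⁻

F⁻: pKₐ(HF) ≈ 3.2
p-O₂N–C₆H₄–O⁻: pKₐ(p-nitrophenol) ≈ 7.2 — nitro group delocalises the charge; the classic chromogenic LG
RS⁻: pKₐ(RSH (a thiol)) ≈ 10.5 — moderately basic; rarely leaves without activation
CH₃CH₂O⁻: pKₐ(CH₃CH₂OH) ≈ 16
(CH₃)₃CO⁻: pKₐ(t-BuOH) ≈ 18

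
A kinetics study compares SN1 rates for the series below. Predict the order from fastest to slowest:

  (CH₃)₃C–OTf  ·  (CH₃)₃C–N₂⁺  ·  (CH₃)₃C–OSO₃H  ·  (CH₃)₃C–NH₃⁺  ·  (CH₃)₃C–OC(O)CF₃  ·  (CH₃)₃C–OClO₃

Identical carbon frameworks mean the comparison reduces to leaving-group quality.
Leaving-group ability tracks the stability of the departed species; conjugate-acid pKₐ is the usual yardstick (lower pKₐ → better LG).
(CH₃)₃C–N₂⁺ loses N₂: no meaningful conjugate acid; N₂ departs as an exceptionally stable neutral molecule
(CH₃)₃C–OTf loses OTf⁻: pKₐ(CF₃SO₃H (triflic acid)) ≈ -14
(CH₃)₃C–OClO₃ loses ClO₄⁻: pKₐ(HClO₄) ≈ -10
(CH₃)₃C–OSO₃H loses HSO₄⁻: pKₐ(H₂SO₄) ≈ -3
(CH₃)₃C–OC(O)CF₃ loses CF₃COO⁻: pKₐ(CF₃COOH) ≈ 0.2
(CH₃)₃C–NH₃⁺ loses NH₃: pKₐ(NH₄⁺) ≈ 9.2

(CH₃)₃C–N₂⁺ > (CH₃)₃C–OTf > (CH₃)₃C–OClO₃ > (CH₃)₃C–OSO₃H > (CH₃)₃C–OC(O)CF₃ > (CH₃)₃C–NH₃⁺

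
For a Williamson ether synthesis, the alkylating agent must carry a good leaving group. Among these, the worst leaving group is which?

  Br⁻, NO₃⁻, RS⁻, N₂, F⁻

Leaving-group ability tracks the stability of the departed species; conjugate-acid pKₐ is the usual yardstick (lower pKₐ → better LG).
N₂: no meaningful conjugate acid; N₂ departs as an exceptionally stable neutral molecule
Br⁻: pKₐ(HBr) ≈ -9
NO₃⁻: pKₐ(HNO₃) ≈ -1.3
F⁻: pKₐ(HF) ≈ 3.2
RS⁻: pKₐ(RSH (a thiol)) ≈ 10.5

RS⁻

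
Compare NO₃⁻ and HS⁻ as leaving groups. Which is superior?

NO₃⁻ is the better leaving group.
pKₐ(HNO₃) ≈ -1.3 versus pKₐ(H₂S) ≈ 7: NO₃⁻ is the much weaker base.
Resonance-delocalised over three oxygens.

NO₃⁻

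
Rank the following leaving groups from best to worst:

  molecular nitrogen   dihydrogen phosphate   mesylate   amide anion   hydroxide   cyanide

molecular nitrogen > mesylate > dihydrogen phosphate > cyanide > hydroxide > amide anion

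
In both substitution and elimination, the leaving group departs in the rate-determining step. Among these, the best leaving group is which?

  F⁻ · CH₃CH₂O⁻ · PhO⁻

The more stable X⁻ (or X) is on its own — i.e. the weaker a base it is — the better a leaving group it makes.
F⁻: pKₐ(HF) ≈ 3.2
PhO⁻: pKₐ(C₆H₅OH (phenol)) ≈ 10
CH₃CH₂O⁻: pKₐ(CH₃CH₂OH) ≈ 16

F⁻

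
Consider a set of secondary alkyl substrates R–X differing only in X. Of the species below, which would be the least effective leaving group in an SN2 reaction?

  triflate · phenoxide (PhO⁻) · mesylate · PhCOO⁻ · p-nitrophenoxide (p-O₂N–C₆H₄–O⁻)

phenoxide (PhO⁻)

triflate: pKₐ(CF₃SO₃H (triflic acid)) ≈ -14
mesylate: pKₐ(CH₃SO₃H (MsOH)) ≈ -1.9
PhCOO⁻: pKₐ(C₆H₅COOH) ≈ 4.2
p-nitrophenoxide (p-O₂N–C₆H₄–O⁻): pKₐ(p-nitrophenol) ≈ 7.2
phenoxide (PhO⁻): pKₐ(C₆H₅OH (phenol)) ≈ 10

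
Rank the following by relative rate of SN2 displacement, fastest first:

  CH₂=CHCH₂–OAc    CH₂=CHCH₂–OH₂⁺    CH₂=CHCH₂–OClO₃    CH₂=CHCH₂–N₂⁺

CH₂=CHCH₂–N₂⁺ > CH₂=CHCH₂–OClO₃ > CH₂=CHCH₂–OH₂⁺ > CH₂=CHCH₂–OAc

Identical carbon frameworks mean the comparison reduces to leaving-group quality.
Leaving-group ability tracks the stability of the departed species; conjugate-acid pKₐ is the usual yardstick (lower pKₐ → better LG).
CH₂=CHCH₂–N₂⁺ loses N₂: no meaningful conjugate acid; N₂ departs as an exceptionally stable neutral molecule
CH₂=CHCH₂–OClO₃ loses ClO₄⁻: pKₐ(HClO₄) ≈ -10
CH₂=CHCH₂–OH₂⁺ loses H₂O: pKₐ(H₃O⁺) ≈ -1.7
CH₂=CHCH₂–OAc loses AcO⁻: pKₐ(CH₃COOH) ≈ 4.8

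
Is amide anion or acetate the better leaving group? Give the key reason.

acetate

acetate is the better leaving group.
pKₐ(CH₃COOH) ≈ 4.8 versus pKₐ(NH₃) ≈ 38: acetate is the much weaker base.
Resonance-stabilised but still a weak base.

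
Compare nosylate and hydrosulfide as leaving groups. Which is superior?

nosylate is the better leaving group.
pKₐ(p-O₂NC₆H₄SO₃H) ≈ -3.5 versus pKₐ(H₂S) ≈ 7: nosylate is the much weaker base.
P-nitro group further stabilises the sulfonate.

nosylate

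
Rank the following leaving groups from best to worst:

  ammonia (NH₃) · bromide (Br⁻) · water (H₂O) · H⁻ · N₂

N₂ > bromide (Br⁻) > water (H₂O) > ammonia (NH₃) > H⁻

N₂: no meaningful conjugate acid; N₂ departs as an exceptionally stable neutral molecule
bromide (Br⁻): pKₐ(HBr) ≈ -9
water (H₂O): pKₐ(H₃O⁺) ≈ -1.7
ammonia (NH₃): pKₐ(NH₄⁺) ≈ 9.2
H⁻: pKₐ(H₂) ≈ 36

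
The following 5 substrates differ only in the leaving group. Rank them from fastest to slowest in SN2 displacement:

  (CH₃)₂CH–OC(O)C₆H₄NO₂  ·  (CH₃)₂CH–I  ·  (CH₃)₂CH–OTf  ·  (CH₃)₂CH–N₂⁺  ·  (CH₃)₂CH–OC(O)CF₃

(CH₃)₂CH–N₂⁺ > (CH₃)₂CH–OTf > (CH₃)₂CH–I > (CH₃)₂CH–OC(O)CF₃ > (CH₃)₂CH–OC(O)C₆H₄NO₂

Identical carbon frameworks mean the comparison reduces to leaving-group quality.
The more stable X⁻ (or X) is on its own — i.e. the weaker a base it is — the better a leaving group it makes.
(CH₃)₂CH–N₂⁺ loses N₂: no meaningful conjugate acid; N₂ departs as an exceptionally stable neutral molecule
(CH₃)₂CH–OTf loses OTf⁻: pKₐ(CF₃SO₃H (triflic acid)) ≈ -14
(CH₃)₂CH–I loses I⁻: pKₐ(HI) ≈ -10
(CH₃)₂CH–OC(O)CF₃ loses CF₃COO⁻: pKₐ(CF₃COOH) ≈ 0.2
(CH₃)₂CH–OC(O)C₆H₄NO₂ loses p-O₂N–C₆H₄–COO⁻: pKₐ(p-nitrobenzoic acid) ≈ 3.4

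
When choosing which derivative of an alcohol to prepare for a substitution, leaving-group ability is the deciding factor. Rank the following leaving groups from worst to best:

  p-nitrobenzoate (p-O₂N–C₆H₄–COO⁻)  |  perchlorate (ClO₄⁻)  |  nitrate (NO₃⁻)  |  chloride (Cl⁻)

p-nitrobenzoate (p-O₂N–C₆H₄–COO⁻) < nitrate (NO₃⁻) < chloride (Cl⁻) < perchlorate (ClO₄⁻)

Rank by basicity of the departing species: weakest base leaves most easily.
perchlorate (ClO₄⁻): pKₐ(HClO₄) ≈ -10 — extremely weak base; rarely used for safety reasons
chloride (Cl⁻): pKₐ(HCl) ≈ -7
nitrate (NO₃⁻): pKₐ(HNO₃) ≈ -1.3
p-nitrobenzoate (p-O₂N–C₆H₄–COO⁻): pKₐ(p-nitrobenzoic acid) ≈ 3.4
Listed from poorest to best leaving group as asked.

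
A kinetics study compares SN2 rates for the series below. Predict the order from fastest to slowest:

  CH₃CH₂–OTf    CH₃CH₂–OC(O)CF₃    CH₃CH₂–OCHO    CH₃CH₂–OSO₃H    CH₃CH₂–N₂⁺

Same R in every case — rank the leaving groups.
Leaving-group ability tracks the stability of the departed species; conjugate-acid pKₐ is the usual yardstick (lower pKₐ → better LG).
CH₃CH₂–N₂⁺ loses N₂: no meaningful conjugate acid; N₂ departs as an exceptionally stable neutral molecule
CH₃CH₂–OTf loses OTf⁻: pKₐ(CF₃SO₃H (triflic acid)) ≈ -14
CH₃CH₂–OSO₃H loses HSO₄⁻: pKₐ(H₂SO₄) ≈ -3
CH₃CH₂–OC(O)CF₃ loses CF₃COO⁻: pKₐ(CF₃COOH) ≈ 0.2
CH₃CH₂–OCHO loses HCOO⁻: pKₐ(HCOOH) ≈ 3.8

CH₃CH₂–N₂⁺ > CH₃CH₂–OTf > CH₃CH₂–OSO₃H > CH₃CH₂–OC(O)CF₃ > CH₃CH₂–OCHO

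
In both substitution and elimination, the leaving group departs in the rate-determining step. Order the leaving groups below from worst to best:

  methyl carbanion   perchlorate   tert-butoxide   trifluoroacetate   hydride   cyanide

methyl carbanion < hydride < tert-butoxide < cyanide < trifluoroacetate < perchlorate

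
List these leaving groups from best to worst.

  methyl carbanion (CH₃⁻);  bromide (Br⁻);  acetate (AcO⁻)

bromide (Br⁻) > acetate (AcO⁻) > methyl carbanion (CH₃⁻)

bromide (Br⁻): pKₐ(HBr) ≈ -9
acetate (AcO⁻): pKₐ(CH₃COOH) ≈ 4.8
methyl carbanion (CH₃⁻): pKₐ(CH₄) ≈ 48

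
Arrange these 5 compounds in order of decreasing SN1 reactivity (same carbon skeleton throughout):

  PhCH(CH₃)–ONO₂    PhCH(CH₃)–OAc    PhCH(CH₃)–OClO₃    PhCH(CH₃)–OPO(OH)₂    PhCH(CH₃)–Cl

Identical carbon frameworks mean the comparison reduces to leaving-group quality.
A good leaving group is a weak base: the lower the pKₐ of its conjugate acid, the more readily it departs.
PhCH(CH₃)–OClO₃ loses ClO₄⁻: pKₐ(HClO₄) ≈ -10
PhCH(CH₃)–Cl loses Cl⁻: pKₐ(HCl) ≈ -7
PhCH(CH₃)–ONO₂ loses NO₃⁻: pKₐ(HNO₃) ≈ -1.3
PhCH(CH₃)–OPO(OH)₂ loses H₂PO₄⁻: pKₐ(H₃PO₄) ≈ 2.1
PhCH(CH₃)–OAc loses AcO⁻: pKₐ(CH₃COOH) ≈ 4.8

PhCH(CH₃)–OClO₃ > PhCH(CH₃)–Cl > PhCH(CH₃)–ONO₂ > PhCH(CH₃)–OPO(OH)₂ > PhCH(CH₃)–OAc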